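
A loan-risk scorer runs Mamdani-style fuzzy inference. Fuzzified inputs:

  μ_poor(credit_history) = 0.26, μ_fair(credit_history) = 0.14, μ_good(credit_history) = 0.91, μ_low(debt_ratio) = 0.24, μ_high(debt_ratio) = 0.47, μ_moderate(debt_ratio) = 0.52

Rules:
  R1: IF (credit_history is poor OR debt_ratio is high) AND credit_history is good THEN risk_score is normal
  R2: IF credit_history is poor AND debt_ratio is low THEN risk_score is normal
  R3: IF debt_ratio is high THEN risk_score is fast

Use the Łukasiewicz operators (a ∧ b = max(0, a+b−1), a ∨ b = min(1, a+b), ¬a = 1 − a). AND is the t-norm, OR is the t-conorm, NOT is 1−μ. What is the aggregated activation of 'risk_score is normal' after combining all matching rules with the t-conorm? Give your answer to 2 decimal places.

R1: (poor=0.26 OR high=0.47) = 0.73; AND[max(0, a+b−1)] with good=0.91 → w = 0.64
R2: poor=0.26, low=0.24; AND[max(0, a+b−1)] → w = 0.00
R3: high=0.47 → w = 0.47
Rules with consequent 'normal': {R1, R2} → strengths 0.64, 0.00
Aggregate via t-conorm [min(1, a+b)]: 0.64

0.64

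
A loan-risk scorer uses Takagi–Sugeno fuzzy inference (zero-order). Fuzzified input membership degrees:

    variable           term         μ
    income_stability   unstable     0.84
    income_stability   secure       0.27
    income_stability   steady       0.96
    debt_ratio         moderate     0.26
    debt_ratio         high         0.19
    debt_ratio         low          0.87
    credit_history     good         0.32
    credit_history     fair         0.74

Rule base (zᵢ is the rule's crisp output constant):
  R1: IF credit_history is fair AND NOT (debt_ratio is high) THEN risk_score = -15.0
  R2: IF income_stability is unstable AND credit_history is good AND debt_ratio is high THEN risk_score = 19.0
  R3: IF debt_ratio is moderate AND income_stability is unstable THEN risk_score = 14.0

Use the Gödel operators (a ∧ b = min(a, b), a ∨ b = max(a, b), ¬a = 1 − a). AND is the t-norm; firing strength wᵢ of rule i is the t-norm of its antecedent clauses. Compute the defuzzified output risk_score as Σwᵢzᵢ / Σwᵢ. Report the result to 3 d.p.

R1 (z=-15.0): fair=0.74, ¬high=1−0.19=0.81; AND[min(a, b)] → w = 0.74
R2 (z=19.0): unstable=0.84, good=0.32, high=0.19; AND[min(a, b)] → w = 0.19
R3 (z=14.0): moderate=0.26, unstable=0.84; AND[min(a, b)] → w = 0.26
Weighted average = (0.74·-15.0 + 0.19·19.0 + 0.26·14.0) / (0.74 + 0.19 + 0.26)
  = -3.8500 / 1.1900 = -3.235

-3.235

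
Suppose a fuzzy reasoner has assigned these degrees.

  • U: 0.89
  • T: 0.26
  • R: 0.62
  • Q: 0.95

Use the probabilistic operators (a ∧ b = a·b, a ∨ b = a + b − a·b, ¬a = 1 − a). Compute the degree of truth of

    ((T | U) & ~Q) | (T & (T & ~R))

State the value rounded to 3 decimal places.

0.070

T | U = a + b − a·b on (0.2600, 0.8900) = 0.9186
~Q = 1 − 0.9500 = 0.0500
(T | U) & ~Q = a·b on (0.9186, 0.0500) = 0.0459
~R = 1 − 0.6200 = 0.3800
T & ~R = a·b on (0.2600, 0.3800) = 0.0988
T & (T & ~R) = a·b on (0.2600, 0.0988) = 0.0257
((T | U) & ~Q) | (T & (T & ~R)) = a + b − a·b on (0.0459, 0.0257) = 0.0704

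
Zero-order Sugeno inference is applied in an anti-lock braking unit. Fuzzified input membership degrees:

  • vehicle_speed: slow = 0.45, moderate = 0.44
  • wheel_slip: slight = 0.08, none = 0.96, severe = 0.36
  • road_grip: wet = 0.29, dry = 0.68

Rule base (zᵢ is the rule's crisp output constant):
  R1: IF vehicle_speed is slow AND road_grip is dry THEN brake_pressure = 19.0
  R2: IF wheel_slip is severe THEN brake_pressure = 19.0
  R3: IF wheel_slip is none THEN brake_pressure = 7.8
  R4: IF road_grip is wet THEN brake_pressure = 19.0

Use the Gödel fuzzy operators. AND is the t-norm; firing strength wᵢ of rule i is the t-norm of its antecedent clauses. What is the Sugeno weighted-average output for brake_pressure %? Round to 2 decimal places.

13.78

R1 (z=19.0): slow=0.45, dry=0.68; AND[min(a, b)] → w = 0.45
R2 (z=19.0): severe=0.36 → w = 0.36
R3 (z=7.8): none=0.96 → w = 0.96
R4 (z=19.0): wet=0.29 → w = 0.29
Weighted average = (0.45·19.0 + 0.36·19.0 + 0.96·7.8 + 0.29·19.0) / (0.45 + 0.36 + 0.96 + 0.29)
  = 28.3880 / 2.0600 = 13.78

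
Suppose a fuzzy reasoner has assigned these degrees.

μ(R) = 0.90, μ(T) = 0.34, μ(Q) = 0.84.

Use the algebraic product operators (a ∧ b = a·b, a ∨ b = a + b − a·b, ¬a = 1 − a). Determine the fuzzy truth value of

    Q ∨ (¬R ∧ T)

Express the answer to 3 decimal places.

0.845

¬R = 1 − 0.9000 = 0.1000
¬R ∧ T = a·b on (0.1000, 0.3400) = 0.0340
Q ∨ (¬R ∧ T) = a + b − a·b on (0.8400, 0.0340) = 0.8454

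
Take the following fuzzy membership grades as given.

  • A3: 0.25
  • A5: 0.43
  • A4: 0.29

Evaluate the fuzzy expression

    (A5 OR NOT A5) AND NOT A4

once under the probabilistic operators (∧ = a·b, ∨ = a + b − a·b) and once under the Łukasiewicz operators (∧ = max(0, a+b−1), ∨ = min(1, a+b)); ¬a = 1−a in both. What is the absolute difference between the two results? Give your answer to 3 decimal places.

Under probabilistic:
  NOT A5 = 1 − 0.4300 = 0.5700
  A5 OR NOT A5 = a + b − a·b on (0.4300, 0.5700) = 0.7549
  NOT A4 = 1 − 0.2900 = 0.7100
  (A5 OR NOT A5) AND NOT A4 = a·b on (0.7549, 0.7100) = 0.5360
  → value = 0.5360
Under Łukasiewicz:
  NOT A5 = 1 − 0.43 = 0.57
  A5 OR NOT A5 = min(1, a+b) on (0.43, 0.57) = 1.00
  NOT A4 = 1 − 0.29 = 0.71
  (A5 OR NOT A5) AND NOT A4 = max(0, a+b−1) on (1.00, 0.71) = 0.71
  → value = 0.7100
|0.5360 − 0.7100| = 0.174

0.174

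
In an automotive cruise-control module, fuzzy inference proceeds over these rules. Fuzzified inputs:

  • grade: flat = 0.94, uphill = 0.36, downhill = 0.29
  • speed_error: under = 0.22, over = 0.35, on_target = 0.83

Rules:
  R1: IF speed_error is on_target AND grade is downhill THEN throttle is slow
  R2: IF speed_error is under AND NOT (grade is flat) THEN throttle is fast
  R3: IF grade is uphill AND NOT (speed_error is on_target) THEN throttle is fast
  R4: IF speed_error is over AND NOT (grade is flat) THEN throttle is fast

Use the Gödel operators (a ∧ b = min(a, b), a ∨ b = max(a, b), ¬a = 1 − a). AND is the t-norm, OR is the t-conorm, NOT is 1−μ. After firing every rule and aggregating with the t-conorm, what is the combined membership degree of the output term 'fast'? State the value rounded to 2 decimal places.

0.17

R1: on_target=0.83, downhill=0.29; AND[min(a, b)] → w = 0.29
R2: under=0.22, ¬flat=1−0.94=0.06; AND[min(a, b)] → w = 0.06
R3: uphill=0.36, ¬on_target=1−0.83=0.17; AND[min(a, b)] → w = 0.17
R4: over=0.35, ¬flat=1−0.94=0.06; AND[min(a, b)] → w = 0.06
Rules with consequent 'fast': {R2, R3, R4} → strengths 0.06, 0.17, 0.06
Aggregate via t-conorm [max(a, b)]: 0.17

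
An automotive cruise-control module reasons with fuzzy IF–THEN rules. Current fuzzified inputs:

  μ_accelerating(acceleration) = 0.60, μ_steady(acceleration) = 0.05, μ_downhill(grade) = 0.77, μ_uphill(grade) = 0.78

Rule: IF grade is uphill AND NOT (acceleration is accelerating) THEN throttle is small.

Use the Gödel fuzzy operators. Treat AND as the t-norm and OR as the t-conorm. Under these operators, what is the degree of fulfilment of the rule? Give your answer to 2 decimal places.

firing strength: uphill=0.78, ¬accelerating=1−0.60=0.40; AND[min(a, b)] → w = 0.40

0.40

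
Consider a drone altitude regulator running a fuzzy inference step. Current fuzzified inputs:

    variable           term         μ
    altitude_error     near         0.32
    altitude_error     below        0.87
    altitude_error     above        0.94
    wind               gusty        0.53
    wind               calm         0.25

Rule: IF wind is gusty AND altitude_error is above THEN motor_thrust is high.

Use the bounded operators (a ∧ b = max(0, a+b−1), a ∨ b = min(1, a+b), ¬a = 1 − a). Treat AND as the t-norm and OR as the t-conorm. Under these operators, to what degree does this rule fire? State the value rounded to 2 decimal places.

firing strength: gusty=0.53, above=0.94; AND[max(0, a+b−1)] → w = 0.47

0.47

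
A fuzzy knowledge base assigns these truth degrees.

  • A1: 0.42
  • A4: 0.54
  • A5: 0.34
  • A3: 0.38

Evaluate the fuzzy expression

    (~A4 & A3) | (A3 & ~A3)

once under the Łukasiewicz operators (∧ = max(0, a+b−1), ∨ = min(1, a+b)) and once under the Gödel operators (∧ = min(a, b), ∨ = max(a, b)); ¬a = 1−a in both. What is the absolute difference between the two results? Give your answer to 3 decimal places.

Under Łukasiewicz:
  ~A4 = 1 − 0.54 = 0.46
  ~A4 & A3 = max(0, a+b−1) on (0.46, 0.38) = 0.00
  ~A3 = 1 − 0.38 = 0.62
  A3 & ~A3 = max(0, a+b−1) on (0.38, 0.62) = 0.00
  (~A4 & A3) | (A3 & ~A3) = min(1, a+b) on (0.00, 0.00) = 0.00
  → value = 0.0000
Under Gödel:
  ~A4 = 1 − 0.54 = 0.46
  ~A4 & A3 = min(a, b) on (0.46, 0.38) = 0.38
  ~A3 = 1 − 0.38 = 0.62
  A3 & ~A3 = min(a, b) on (0.38, 0.62) = 0.38
  (~A4 & A3) | (A3 & ~A3) = max(a, b) on (0.38, 0.38) = 0.38
  → value = 0.3800
|0.0000 − 0.3800| = 0.380

0.380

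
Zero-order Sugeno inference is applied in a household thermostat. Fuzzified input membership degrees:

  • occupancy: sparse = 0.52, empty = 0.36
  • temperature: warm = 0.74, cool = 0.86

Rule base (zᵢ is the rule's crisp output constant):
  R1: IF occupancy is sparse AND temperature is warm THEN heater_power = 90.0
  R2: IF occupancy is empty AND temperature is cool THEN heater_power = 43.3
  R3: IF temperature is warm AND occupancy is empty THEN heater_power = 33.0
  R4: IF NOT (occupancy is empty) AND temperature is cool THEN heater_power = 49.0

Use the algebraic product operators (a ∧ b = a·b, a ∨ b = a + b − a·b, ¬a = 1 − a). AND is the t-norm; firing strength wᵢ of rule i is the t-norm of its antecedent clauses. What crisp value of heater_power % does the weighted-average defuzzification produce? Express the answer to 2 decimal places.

55.45

R1 (z=90.0): sparse=0.52, warm=0.74; AND[a·b] → w = 0.3848
R2 (z=43.3): empty=0.36, cool=0.86; AND[a·b] → w = 0.3096
R3 (z=33.0): warm=0.74, empty=0.36; AND[a·b] → w = 0.2664
R4 (z=49.0): ¬empty=1−0.36=0.64, cool=0.86; AND[a·b] → w = 0.5504
Weighted average = (0.3848·90.0 + 0.3096·43.3 + 0.2664·33.0 + 0.5504·49.0) / (0.3848 + 0.3096 + 0.2664 + 0.5504)
  = 83.7985 / 1.5112 = 55.45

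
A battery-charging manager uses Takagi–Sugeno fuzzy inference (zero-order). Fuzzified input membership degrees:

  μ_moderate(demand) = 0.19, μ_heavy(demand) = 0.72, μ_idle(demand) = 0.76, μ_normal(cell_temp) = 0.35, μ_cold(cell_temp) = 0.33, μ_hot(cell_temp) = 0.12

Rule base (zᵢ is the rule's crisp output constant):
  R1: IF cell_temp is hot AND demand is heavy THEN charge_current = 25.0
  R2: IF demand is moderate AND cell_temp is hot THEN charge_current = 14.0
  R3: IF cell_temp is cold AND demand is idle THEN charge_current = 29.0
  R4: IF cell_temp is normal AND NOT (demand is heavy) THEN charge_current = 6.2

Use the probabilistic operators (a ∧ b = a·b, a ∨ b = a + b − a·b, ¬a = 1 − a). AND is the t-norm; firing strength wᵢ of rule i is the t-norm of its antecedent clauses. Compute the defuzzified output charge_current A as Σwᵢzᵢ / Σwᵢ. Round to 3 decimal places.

R1 (z=25.0): hot=0.12, heavy=0.72; AND[a·b] → w = 0.0864
R2 (z=14.0): moderate=0.19, hot=0.12; AND[a·b] → w = 0.0228
R3 (z=29.0): cold=0.33, idle=0.76; AND[a·b] → w = 0.2508
R4 (z=6.2): normal=0.35, ¬heavy=1−0.72=0.28; AND[a·b] → w = 0.0980
Weighted average = (0.0864·25.0 + 0.0228·14.0 + 0.2508·29.0 + 0.0980·6.2) / (0.0864 + 0.0228 + 0.2508 + 0.0980)
  = 10.3600 / 0.4580 = 22.620

22.620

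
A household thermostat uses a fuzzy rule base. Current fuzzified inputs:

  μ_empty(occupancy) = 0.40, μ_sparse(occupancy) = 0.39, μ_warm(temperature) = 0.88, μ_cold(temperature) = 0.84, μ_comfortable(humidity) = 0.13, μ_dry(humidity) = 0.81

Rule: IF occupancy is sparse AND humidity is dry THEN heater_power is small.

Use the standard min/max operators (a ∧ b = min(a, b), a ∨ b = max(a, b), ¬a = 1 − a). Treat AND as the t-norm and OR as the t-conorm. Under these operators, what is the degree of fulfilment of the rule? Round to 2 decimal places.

firing strength: sparse=0.39, dry=0.81; AND[min(a, b)] → w = 0.39

0.39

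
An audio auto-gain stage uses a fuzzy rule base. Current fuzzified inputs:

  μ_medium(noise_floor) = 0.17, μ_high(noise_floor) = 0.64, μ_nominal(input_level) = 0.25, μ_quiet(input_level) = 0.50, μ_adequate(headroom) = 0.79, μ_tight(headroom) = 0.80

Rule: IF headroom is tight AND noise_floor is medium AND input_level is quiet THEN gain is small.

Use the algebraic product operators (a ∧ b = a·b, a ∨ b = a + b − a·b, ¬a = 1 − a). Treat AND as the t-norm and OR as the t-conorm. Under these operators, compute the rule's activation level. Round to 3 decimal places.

0.068

firing strength: tight=0.80, medium=0.17, quiet=0.50; AND[a·b] → w = 0.0680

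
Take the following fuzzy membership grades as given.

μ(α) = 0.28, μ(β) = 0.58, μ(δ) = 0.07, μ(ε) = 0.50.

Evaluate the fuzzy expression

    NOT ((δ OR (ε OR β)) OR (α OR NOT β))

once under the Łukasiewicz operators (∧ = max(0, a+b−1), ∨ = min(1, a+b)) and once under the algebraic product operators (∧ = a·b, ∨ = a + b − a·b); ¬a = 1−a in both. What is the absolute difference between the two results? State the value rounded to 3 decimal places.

Under Łukasiewicz:
  ε OR β = min(1, a+b) on (0.50, 0.58) = 1.00
  δ OR (ε OR β) = min(1, a+b) on (0.07, 1.00) = 1.00
  NOT β = 1 − 0.58 = 0.42
  α OR NOT β = min(1, a+b) on (0.28, 0.42) = 0.70
  (δ OR (ε OR β)) OR (α OR NOT β) = min(1, a+b) on (1.00, 0.70) = 1.00
  NOT ((δ OR (ε OR β)) OR (α OR NOT β)) = 1 − 1.00 = 0.00
  → value = 0.0000
Under algebraic product:
  ε OR β = a + b − a·b on (0.5000, 0.5800) = 0.7900
  δ OR (ε OR β) = a + b − a·b on (0.0700, 0.7900) = 0.8047
  NOT β = 1 − 0.5800 = 0.4200
  α OR NOT β = a + b − a·b on (0.2800, 0.4200) = 0.5824
  (δ OR (ε OR β)) OR (α OR NOT β) = a + b − a·b on (0.8047, 0.5824) = 0.9184
  NOT ((δ OR (ε OR β)) OR (α OR NOT β)) = 1 − 0.9184 = 0.0816
  → value = 0.0816
|0.0000 − 0.0816| = 0.082

0.082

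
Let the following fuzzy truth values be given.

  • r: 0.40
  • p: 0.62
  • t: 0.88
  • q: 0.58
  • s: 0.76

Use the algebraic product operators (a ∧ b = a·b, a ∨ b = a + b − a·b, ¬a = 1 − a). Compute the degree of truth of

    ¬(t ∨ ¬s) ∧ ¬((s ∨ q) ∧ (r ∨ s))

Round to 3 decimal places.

0.021

¬s = 1 − 0.7600 = 0.2400
t ∨ ¬s = a + b − a·b on (0.8800, 0.2400) = 0.9088
¬(t ∨ ¬s) = 1 − 0.9088 = 0.0912
s ∨ q = a + b − a·b on (0.7600, 0.5800) = 0.8992
r ∨ s = a + b − a·b on (0.4000, 0.7600) = 0.8560
(s ∨ q) ∧ (r ∨ s) = a·b on (0.8992, 0.8560) = 0.7697
¬((s ∨ q) ∧ (r ∨ s)) = 1 − 0.7697 = 0.2303
¬(t ∨ ¬s) ∧ ¬((s ∨ q) ∧ (r ∨ s)) = a·b on (0.0912, 0.2303) = 0.0210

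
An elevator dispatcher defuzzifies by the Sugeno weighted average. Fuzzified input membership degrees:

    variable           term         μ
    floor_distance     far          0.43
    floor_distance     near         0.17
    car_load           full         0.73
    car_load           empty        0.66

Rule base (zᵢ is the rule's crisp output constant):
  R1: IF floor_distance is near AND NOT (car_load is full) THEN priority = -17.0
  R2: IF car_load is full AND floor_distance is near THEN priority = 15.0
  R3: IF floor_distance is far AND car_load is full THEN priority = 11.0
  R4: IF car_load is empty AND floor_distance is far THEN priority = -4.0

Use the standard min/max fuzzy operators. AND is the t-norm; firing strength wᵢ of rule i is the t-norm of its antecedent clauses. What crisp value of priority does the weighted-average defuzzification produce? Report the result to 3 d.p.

2.225

R1 (z=-17.0): near=0.17, ¬full=1−0.73=0.27; AND[min(a, b)] → w = 0.17
R2 (z=15.0): full=0.73, near=0.17; AND[min(a, b)] → w = 0.17
R3 (z=11.0): far=0.43, full=0.73; AND[min(a, b)] → w = 0.43
R4 (z=-4.0): empty=0.66, far=0.43; AND[min(a, b)] → w = 0.43
Weighted average = (0.17·-17.0 + 0.17·15.0 + 0.43·11.0 + 0.43·-4.0) / (0.17 + 0.17 + 0.43 + 0.43)
  = 2.6700 / 1.2000 = 2.225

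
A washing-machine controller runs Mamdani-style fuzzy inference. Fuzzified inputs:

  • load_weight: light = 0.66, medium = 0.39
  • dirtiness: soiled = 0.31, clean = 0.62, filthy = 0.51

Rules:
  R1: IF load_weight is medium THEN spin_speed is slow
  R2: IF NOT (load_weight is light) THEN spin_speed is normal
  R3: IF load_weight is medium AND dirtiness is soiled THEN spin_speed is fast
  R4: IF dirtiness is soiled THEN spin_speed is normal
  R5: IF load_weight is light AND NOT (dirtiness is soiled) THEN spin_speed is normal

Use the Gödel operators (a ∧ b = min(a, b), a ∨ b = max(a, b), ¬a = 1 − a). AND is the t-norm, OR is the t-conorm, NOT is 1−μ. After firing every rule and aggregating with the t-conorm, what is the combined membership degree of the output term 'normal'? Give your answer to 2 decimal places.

R1: medium=0.39 → w = 0.39
R2: ¬light=1−0.66=0.34 → w = 0.34
R3: medium=0.39, soiled=0.31; AND[min(a, b)] → w = 0.31
R4: soiled=0.31 → w = 0.31
R5: light=0.66, ¬soiled=1−0.31=0.69; AND[min(a, b)] → w = 0.66
Rules with consequent 'normal': {R2, R4, R5} → strengths 0.34, 0.31, 0.66
Aggregate via t-conorm [max(a, b)]: 0.66

0.66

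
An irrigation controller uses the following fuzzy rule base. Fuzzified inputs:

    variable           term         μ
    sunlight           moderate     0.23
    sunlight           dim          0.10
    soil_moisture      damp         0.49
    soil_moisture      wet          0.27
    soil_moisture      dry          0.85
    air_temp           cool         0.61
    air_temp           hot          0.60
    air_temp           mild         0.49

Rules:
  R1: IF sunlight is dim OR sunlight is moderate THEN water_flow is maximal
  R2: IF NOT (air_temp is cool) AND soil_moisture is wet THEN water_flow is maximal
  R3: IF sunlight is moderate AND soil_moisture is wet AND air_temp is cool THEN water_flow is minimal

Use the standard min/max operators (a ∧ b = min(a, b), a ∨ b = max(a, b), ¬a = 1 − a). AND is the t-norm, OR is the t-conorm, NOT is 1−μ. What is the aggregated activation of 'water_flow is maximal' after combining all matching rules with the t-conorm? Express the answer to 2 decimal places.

R1: dim=0.10, moderate=0.23; OR[max(a, b)] → w = 0.23
R2: ¬cool=1−0.61=0.39, wet=0.27; AND[min(a, b)] → w = 0.27
R3: moderate=0.23, wet=0.27, cool=0.61; AND[min(a, b)] → w = 0.23
Rules with consequent 'maximal': {R1, R2} → strengths 0.23, 0.27
Aggregate via t-conorm [max(a, b)]: 0.27

0.27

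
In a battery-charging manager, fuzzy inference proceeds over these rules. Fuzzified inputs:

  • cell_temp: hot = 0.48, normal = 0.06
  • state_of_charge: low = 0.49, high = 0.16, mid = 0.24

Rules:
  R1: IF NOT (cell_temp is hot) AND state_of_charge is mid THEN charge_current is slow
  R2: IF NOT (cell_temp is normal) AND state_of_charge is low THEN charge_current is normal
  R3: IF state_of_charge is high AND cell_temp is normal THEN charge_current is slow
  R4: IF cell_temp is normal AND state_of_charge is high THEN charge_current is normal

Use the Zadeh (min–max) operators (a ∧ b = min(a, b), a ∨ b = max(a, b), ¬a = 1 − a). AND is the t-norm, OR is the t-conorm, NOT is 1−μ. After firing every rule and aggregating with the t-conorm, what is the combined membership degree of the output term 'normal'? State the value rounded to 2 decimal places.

R1: ¬hot=1−0.48=0.52, mid=0.24; AND[min(a, b)] → w = 0.24
R2: ¬normal=1−0.06=0.94, low=0.49; AND[min(a, b)] → w = 0.49
R3: high=0.16, normal=0.06; AND[min(a, b)] → w = 0.06
R4: normal=0.06, high=0.16; AND[min(a, b)] → w = 0.06
Rules with consequent 'normal': {R2, R4} → strengths 0.49, 0.06
Aggregate via t-conorm [max(a, b)]: 0.49

0.49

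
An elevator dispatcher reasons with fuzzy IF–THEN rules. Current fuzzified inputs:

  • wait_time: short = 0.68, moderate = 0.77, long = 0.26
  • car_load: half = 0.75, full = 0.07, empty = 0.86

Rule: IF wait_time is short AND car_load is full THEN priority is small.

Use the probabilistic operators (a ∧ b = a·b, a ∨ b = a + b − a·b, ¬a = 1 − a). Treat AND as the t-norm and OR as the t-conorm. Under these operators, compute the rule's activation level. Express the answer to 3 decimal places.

firing strength: short=0.68, full=0.07; AND[a·b] → w = 0.0476

0.048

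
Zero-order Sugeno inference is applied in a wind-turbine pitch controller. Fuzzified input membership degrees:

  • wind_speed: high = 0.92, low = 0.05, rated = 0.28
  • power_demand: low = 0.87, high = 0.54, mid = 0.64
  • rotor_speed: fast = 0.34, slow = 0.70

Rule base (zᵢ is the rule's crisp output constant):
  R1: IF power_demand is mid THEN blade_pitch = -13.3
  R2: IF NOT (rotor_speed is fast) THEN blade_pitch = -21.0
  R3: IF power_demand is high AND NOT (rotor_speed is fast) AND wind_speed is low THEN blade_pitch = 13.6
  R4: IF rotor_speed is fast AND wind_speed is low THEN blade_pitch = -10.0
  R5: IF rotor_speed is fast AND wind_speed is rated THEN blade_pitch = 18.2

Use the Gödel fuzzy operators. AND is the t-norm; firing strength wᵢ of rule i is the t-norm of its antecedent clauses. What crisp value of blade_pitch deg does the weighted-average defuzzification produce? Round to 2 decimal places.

R1 (z=-13.3): mid=0.64 → w = 0.64
R2 (z=-21.0): ¬fast=1−0.34=0.66 → w = 0.66
R3 (z=13.6): high=0.54, ¬fast=1−0.34=0.66, low=0.05; AND[min(a, b)] → w = 0.05
R4 (z=-10.0): fast=0.34, low=0.05; AND[min(a, b)] → w = 0.05
R5 (z=18.2): fast=0.34, rated=0.28; AND[min(a, b)] → w = 0.28
Weighted average = (0.64·-13.3 + 0.66·-21.0 + 0.05·13.6 + 0.05·-10.0 + 0.28·18.2) / (0.64 + 0.66 + 0.05 + 0.05 + 0.28)
  = -17.0960 / 1.6800 = -10.18

-10.18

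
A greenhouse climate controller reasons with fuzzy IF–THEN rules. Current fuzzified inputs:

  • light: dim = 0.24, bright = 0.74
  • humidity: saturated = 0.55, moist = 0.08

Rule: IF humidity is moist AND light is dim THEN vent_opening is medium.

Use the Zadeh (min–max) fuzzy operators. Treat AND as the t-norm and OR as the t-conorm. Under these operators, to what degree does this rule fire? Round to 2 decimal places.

0.08

firing strength: moist=0.08, dim=0.24; AND[min(a, b)] → w = 0.08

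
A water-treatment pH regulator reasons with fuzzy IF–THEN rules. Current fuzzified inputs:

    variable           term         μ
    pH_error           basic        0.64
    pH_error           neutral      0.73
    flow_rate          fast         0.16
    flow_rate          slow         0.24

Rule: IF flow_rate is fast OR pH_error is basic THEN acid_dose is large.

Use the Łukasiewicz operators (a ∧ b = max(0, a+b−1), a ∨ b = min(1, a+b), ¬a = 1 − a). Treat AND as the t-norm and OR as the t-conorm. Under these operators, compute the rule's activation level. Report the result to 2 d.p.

firing strength: fast=0.16, basic=0.64; OR[min(1, a+b)] → w = 0.80

0.80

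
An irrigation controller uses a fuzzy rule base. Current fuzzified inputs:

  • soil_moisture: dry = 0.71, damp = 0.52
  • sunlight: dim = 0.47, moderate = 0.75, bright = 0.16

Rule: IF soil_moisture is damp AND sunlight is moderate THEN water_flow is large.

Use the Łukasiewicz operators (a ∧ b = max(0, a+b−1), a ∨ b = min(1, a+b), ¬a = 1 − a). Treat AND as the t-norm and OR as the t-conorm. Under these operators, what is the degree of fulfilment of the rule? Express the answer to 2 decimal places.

0.27

firing strength: damp=0.52, moderate=0.75; AND[max(0, a+b−1)] → w = 0.27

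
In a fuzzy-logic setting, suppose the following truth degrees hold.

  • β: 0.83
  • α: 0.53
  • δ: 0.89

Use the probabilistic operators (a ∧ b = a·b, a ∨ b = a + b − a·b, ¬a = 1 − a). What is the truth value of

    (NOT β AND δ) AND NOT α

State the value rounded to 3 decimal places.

NOT β = 1 − 0.8300 = 0.1700
NOT β AND δ = a·b on (0.1700, 0.8900) = 0.1513
NOT α = 1 − 0.5300 = 0.4700
(NOT β AND δ) AND NOT α = a·b on (0.1513, 0.4700) = 0.0711

0.071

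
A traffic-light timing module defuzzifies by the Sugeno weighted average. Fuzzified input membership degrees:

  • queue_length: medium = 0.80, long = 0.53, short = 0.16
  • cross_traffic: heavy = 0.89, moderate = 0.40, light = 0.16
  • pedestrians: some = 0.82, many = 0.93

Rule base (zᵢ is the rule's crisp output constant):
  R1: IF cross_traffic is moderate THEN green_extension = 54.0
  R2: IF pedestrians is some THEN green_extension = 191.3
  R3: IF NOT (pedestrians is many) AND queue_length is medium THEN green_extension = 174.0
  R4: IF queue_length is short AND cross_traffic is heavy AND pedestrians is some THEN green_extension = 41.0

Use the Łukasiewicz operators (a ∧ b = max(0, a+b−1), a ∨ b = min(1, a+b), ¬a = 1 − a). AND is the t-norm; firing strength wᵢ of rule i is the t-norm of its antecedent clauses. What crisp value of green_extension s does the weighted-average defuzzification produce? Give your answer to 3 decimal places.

R1 (z=54.0): moderate=0.40 → w = 0.40
R2 (z=191.3): some=0.82 → w = 0.82
R3 (z=174.0): ¬many=1−0.93=0.07, medium=0.80; AND[max(0, a+b−1)] → w = 0.00
R4 (z=41.0): short=0.16, heavy=0.89, some=0.82; AND[max(0, a+b−1)] → w = 0.00
Weighted average = (0.40·54.0 + 0.82·191.3 + 0.00·174.0 + 0.00·41.0) / (0.40 + 0.82 + 0.00 + 0.00)
  = 178.4660 / 1.2200 = 146.284

146.284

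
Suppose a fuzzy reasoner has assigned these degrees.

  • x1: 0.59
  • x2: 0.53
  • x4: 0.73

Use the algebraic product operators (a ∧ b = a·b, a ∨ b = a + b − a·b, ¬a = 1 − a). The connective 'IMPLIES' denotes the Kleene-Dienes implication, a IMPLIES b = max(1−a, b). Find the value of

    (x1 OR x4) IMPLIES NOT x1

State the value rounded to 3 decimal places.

x1 OR x4 = a + b − a·b on (0.5900, 0.7300) = 0.8893
NOT x1 = 1 − 0.5900 = 0.4100
(x1 OR x4) IMPLIES NOT x1  [Kleene-Dienes: max(1−a, b)] with a=0.8893, b=0.4100 → 0.4100

0.410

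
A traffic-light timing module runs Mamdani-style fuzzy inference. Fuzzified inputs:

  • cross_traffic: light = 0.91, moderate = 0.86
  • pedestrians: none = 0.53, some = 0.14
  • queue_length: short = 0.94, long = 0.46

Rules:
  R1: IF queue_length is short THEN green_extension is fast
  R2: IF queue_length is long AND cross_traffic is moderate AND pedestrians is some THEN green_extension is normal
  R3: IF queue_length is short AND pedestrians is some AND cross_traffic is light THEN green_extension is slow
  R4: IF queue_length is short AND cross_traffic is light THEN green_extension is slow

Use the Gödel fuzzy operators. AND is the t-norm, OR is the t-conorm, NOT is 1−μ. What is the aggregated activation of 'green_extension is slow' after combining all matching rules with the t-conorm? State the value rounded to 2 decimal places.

R1: short=0.94 → w = 0.94
R2: long=0.46, moderate=0.86, some=0.14; AND[min(a, b)] → w = 0.14
R3: short=0.94, some=0.14, light=0.91; AND[min(a, b)] → w = 0.14
R4: short=0.94, light=0.91; AND[min(a, b)] → w = 0.91
Rules with consequent 'slow': {R3, R4} → strengths 0.14, 0.91
Aggregate via t-conorm [max(a, b)]: 0.91

0.91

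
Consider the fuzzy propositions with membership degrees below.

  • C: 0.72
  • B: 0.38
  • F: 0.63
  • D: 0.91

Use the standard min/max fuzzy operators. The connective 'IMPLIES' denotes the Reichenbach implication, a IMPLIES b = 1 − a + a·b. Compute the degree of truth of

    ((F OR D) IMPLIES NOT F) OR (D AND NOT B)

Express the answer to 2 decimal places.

0.62

F OR D = max(a, b) on (0.63, 0.91) = 0.91
NOT F = 1 − 0.63 = 0.37
(F OR D) IMPLIES NOT F  [Reichenbach: 1 − a + a·b] with a=0.91, b=0.37 → 0.43
NOT B = 1 − 0.38 = 0.62
D AND NOT B = min(a, b) on (0.91, 0.62) = 0.62
((F OR D) IMPLIES NOT F) OR (D AND NOT B) = max(a, b) on (0.43, 0.62) = 0.62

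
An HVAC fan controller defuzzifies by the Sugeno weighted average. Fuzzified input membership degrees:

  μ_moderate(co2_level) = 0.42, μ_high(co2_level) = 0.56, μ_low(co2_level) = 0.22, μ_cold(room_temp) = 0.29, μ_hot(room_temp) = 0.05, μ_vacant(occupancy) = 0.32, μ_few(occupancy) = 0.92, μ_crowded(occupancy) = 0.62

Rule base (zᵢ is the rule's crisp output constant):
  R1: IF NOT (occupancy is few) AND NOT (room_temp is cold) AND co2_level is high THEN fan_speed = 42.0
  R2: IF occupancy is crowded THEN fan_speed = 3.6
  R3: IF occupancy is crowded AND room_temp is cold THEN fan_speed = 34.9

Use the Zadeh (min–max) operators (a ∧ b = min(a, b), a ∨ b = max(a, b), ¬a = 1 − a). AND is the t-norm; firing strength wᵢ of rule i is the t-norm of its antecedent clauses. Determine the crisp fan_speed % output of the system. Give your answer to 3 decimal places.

15.872

R1 (z=42.0): ¬few=1−0.92=0.08, ¬cold=1−0.29=0.71, high=0.56; AND[min(a, b)] → w = 0.08
R2 (z=3.6): crowded=0.62 → w = 0.62
R3 (z=34.9): crowded=0.62, cold=0.29; AND[min(a, b)] → w = 0.29
Weighted average = (0.08·42.0 + 0.62·3.6 + 0.29·34.9) / (0.08 + 0.62 + 0.29)
  = 15.7130 / 0.9900 = 15.872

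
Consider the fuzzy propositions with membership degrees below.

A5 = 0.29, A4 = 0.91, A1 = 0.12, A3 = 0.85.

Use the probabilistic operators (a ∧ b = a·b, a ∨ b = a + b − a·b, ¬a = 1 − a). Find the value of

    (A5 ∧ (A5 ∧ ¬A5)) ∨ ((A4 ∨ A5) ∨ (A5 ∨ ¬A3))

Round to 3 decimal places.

0.964

¬A5 = 1 − 0.2900 = 0.7100
A5 ∧ ¬A5 = a·b on (0.2900, 0.7100) = 0.2059
A5 ∧ (A5 ∧ ¬A5) = a·b on (0.2900, 0.2059) = 0.0597
A4 ∨ A5 = a + b − a·b on (0.9100, 0.2900) = 0.9361
¬A3 = 1 − 0.8500 = 0.1500
A5 ∨ ¬A3 = a + b − a·b on (0.2900, 0.1500) = 0.3965
(A4 ∨ A5) ∨ (A5 ∨ ¬A3) = a + b − a·b on (0.9361, 0.3965) = 0.9614
(A5 ∧ (A5 ∧ ¬A5)) ∨ ((A4 ∨ A5) ∨ (A5 ∨ ¬A3)) = a + b − a·b on (0.0597, 0.9614) = 0.9637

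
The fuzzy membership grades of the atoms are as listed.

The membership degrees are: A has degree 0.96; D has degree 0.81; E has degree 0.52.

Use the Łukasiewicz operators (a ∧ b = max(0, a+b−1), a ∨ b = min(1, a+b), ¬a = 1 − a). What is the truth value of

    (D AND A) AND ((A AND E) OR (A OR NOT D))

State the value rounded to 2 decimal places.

D AND A = max(0, a+b−1) on (0.81, 0.96) = 0.77
A AND E = max(0, a+b−1) on (0.96, 0.52) = 0.48
NOT D = 1 − 0.81 = 0.19
A OR NOT D = min(1, a+b) on (0.96, 0.19) = 1.00
(A AND E) OR (A OR NOT D) = min(1, a+b) on (0.48, 1.00) = 1.00
(D AND A) AND ((A AND E) OR (A OR NOT D)) = max(0, a+b−1) on (0.77, 1.00) = 0.77

0.77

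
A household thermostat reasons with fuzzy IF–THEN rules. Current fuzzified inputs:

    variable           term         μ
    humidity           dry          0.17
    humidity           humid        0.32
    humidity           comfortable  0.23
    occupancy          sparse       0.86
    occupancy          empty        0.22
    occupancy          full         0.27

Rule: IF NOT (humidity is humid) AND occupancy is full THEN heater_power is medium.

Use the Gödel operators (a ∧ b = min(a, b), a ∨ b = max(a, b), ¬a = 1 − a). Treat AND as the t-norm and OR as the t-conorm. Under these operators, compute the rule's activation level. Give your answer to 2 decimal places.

firing strength: ¬humid=1−0.32=0.68, full=0.27; AND[min(a, b)] → w = 0.27

0.27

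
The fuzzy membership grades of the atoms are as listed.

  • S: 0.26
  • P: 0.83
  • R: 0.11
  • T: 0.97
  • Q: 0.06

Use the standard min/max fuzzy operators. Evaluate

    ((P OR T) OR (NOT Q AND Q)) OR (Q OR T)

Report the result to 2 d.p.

0.97

P OR T = max(a, b) on (0.83, 0.97) = 0.97
NOT Q = 1 − 0.06 = 0.94
NOT Q AND Q = min(a, b) on (0.94, 0.06) = 0.06
(P OR T) OR (NOT Q AND Q) = max(a, b) on (0.97, 0.06) = 0.97
Q OR T = max(a, b) on (0.06, 0.97) = 0.97
((P OR T) OR (NOT Q AND Q)) OR (Q OR T) = max(a, b) on (0.97, 0.97) = 0.97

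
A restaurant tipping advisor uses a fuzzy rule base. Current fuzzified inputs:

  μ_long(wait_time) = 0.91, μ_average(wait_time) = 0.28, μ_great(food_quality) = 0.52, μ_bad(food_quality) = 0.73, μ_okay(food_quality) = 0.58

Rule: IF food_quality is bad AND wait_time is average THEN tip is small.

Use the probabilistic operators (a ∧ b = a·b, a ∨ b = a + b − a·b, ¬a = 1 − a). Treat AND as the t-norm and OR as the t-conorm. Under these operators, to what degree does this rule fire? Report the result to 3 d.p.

0.204

firing strength: bad=0.73, average=0.28; AND[a·b] → w = 0.2044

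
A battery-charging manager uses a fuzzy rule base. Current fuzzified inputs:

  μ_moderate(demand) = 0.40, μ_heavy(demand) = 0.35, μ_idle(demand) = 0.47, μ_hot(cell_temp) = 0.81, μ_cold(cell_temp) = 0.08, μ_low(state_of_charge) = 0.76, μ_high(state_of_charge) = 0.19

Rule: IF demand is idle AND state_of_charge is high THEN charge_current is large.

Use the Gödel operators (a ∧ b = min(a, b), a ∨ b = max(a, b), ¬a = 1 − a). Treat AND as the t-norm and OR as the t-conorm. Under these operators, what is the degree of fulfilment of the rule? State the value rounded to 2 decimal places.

firing strength: idle=0.47, high=0.19; AND[min(a, b)] → w = 0.19

0.19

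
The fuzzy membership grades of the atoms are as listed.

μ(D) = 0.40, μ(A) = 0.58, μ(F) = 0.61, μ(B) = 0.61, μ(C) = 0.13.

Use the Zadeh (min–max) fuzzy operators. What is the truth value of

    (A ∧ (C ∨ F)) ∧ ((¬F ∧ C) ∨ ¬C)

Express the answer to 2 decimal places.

0.58

C ∨ F = max(a, b) on (0.13, 0.61) = 0.61
A ∧ (C ∨ F) = min(a, b) on (0.58, 0.61) = 0.58
¬F = 1 − 0.61 = 0.39
¬F ∧ C = min(a, b) on (0.39, 0.13) = 0.13
¬C = 1 − 0.13 = 0.87
(¬F ∧ C) ∨ ¬C = max(a, b) on (0.13, 0.87) = 0.87
(A ∧ (C ∨ F)) ∧ ((¬F ∧ C) ∨ ¬C) = min(a, b) on (0.58, 0.87) = 0.58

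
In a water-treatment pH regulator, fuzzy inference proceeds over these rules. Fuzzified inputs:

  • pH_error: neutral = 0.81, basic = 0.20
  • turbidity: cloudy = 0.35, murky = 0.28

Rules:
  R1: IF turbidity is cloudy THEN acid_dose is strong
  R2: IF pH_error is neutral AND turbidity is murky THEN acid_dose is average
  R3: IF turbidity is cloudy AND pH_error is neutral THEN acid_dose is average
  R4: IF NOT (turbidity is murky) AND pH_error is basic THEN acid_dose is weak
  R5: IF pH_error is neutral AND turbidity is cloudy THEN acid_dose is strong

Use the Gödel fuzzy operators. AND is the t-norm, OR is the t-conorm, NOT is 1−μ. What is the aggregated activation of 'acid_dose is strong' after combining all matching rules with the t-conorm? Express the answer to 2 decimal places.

0.35

R1: cloudy=0.35 → w = 0.35
R2: neutral=0.81, murky=0.28; AND[min(a, b)] → w = 0.28
R3: cloudy=0.35, neutral=0.81; AND[min(a, b)] → w = 0.35
R4: ¬murky=1−0.28=0.72, basic=0.20; AND[min(a, b)] → w = 0.20
R5: neutral=0.81, cloudy=0.35; AND[min(a, b)] → w = 0.35
Rules with consequent 'strong': {R1, R5} → strengths 0.35, 0.35
Aggregate via t-conorm [max(a, b)]: 0.35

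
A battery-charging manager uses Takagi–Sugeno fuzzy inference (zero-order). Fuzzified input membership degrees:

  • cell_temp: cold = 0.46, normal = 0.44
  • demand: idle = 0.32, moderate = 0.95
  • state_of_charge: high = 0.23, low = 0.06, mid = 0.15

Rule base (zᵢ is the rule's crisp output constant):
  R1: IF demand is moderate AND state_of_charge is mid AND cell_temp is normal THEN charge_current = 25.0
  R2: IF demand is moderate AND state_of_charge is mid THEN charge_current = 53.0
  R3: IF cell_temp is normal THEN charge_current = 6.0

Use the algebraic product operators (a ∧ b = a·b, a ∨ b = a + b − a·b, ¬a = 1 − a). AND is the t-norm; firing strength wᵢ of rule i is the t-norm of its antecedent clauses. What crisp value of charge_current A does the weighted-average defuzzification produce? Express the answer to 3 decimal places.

18.227

R1 (z=25.0): moderate=0.95, mid=0.15, normal=0.44; AND[a·b] → w = 0.0627
R2 (z=53.0): moderate=0.95, mid=0.15; AND[a·b] → w = 0.1425
R3 (z=6.0): normal=0.44 → w = 0.4400
Weighted average = (0.0627·25.0 + 0.1425·53.0 + 0.4400·6.0) / (0.0627 + 0.1425 + 0.4400)
  = 11.7600 / 0.6452 = 18.227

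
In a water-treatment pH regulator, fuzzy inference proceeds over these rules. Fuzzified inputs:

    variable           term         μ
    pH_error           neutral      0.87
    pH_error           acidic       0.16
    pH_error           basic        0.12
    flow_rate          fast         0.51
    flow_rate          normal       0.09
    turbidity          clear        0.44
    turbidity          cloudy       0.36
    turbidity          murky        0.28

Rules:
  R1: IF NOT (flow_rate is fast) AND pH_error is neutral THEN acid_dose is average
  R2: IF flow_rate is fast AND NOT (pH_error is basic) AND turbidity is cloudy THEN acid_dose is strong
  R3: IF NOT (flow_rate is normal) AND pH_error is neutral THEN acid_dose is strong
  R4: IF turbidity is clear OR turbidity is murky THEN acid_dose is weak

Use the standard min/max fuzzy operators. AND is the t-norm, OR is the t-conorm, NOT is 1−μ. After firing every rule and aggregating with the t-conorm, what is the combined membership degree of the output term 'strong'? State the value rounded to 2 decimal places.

R1: ¬fast=1−0.51=0.49, neutral=0.87; AND[min(a, b)] → w = 0.49
R2: fast=0.51, ¬basic=1−0.12=0.88, cloudy=0.36; AND[min(a, b)] → w = 0.36
R3: ¬normal=1−0.09=0.91, neutral=0.87; AND[min(a, b)] → w = 0.87
R4: clear=0.44, murky=0.28; OR[max(a, b)] → w = 0.44
Rules with consequent 'strong': {R2, R3} → strengths 0.36, 0.87
Aggregate via t-conorm [max(a, b)]: 0.87

0.87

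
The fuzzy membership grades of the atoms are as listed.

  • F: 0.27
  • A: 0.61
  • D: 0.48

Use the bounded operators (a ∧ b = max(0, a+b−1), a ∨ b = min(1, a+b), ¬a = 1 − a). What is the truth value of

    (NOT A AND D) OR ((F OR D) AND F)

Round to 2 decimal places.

NOT A = 1 − 0.61 = 0.39
NOT A AND D = max(0, a+b−1) on (0.39, 0.48) = 0.00
F OR D = min(1, a+b) on (0.27, 0.48) = 0.75
(F OR D) AND F = max(0, a+b−1) on (0.75, 0.27) = 0.02
(NOT A AND D) OR ((F OR D) AND F) = min(1, a+b) on (0.00, 0.02) = 0.02

0.02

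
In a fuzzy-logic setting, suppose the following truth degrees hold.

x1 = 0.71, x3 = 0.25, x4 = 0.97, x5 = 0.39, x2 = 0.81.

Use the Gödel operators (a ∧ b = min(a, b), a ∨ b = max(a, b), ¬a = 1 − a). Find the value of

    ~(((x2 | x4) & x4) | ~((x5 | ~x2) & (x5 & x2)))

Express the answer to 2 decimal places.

0.03

x2 | x4 = max(a, b) on (0.81, 0.97) = 0.97
(x2 | x4) & x4 = min(a, b) on (0.97, 0.97) = 0.97
~x2 = 1 − 0.81 = 0.19
x5 | ~x2 = max(a, b) on (0.39, 0.19) = 0.39
x5 & x2 = min(a, b) on (0.39, 0.81) = 0.39
(x5 | ~x2) & (x5 & x2) = min(a, b) on (0.39, 0.39) = 0.39
~((x5 | ~x2) & (x5 & x2)) = 1 − 0.39 = 0.61
((x2 | x4) & x4) | ~((x5 | ~x2) & (x5 & x2)) = max(a, b) on (0.97, 0.61) = 0.97
~(((x2 | x4) & x4) | ~((x5 | ~x2) & (x5 & x2))) = 1 − 0.97 = 0.03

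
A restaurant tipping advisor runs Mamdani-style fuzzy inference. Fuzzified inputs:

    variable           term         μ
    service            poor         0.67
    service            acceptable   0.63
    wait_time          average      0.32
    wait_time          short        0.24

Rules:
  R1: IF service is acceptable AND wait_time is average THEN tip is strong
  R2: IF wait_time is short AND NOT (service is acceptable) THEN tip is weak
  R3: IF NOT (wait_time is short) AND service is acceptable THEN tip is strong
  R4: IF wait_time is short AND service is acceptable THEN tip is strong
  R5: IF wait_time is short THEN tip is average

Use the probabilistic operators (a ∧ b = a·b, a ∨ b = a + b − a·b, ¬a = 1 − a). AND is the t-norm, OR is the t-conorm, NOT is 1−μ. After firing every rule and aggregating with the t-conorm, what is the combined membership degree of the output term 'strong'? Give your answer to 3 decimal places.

R1: acceptable=0.63, average=0.32; AND[a·b] → w = 0.2016
R2: short=0.24, ¬acceptable=1−0.63=0.37; AND[a·b] → w = 0.0888
R3: ¬short=1−0.24=0.76, acceptable=0.63; AND[a·b] → w = 0.4788
R4: short=0.24, acceptable=0.63; AND[a·b] → w = 0.1512
R5: short=0.24 → w = 0.2400
Rules with consequent 'strong': {R1, R3, R4} → strengths 0.2016, 0.4788, 0.1512
Aggregate via t-conorm [a + b − a·b]: 0.6468

0.647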